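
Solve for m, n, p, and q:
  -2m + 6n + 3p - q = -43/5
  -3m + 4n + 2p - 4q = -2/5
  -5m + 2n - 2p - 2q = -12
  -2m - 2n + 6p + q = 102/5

Row-reduce the augmented matrix:
R1 ← R1 / (-2).
R2 ← R2 + 3·R1.
R3 ← R3 + 5·R1.
R4 ← R4 + 2·R1.
R2 ← R2 / (-5).
R1 ← R1 + 3·R2.
R3 ← R3 + 13·R2.
R4 ← R4 + 8·R2.
R3 ← R3 / (-3).
R2 ← R2 − 1/2·R3.
R4 ← R4 − 7·R3.
R4 ← R4 / (67/3).
R1 ← R1 − 2·R4.
R2 ← R2 − 5/3·R4.
R3 ← R3 + 7/3·R4.
Reading off the reduced rows gives m = 4/5, n = -3, p = 3, q = -2.

m = 4/5, n = -3, p = 3, q = -2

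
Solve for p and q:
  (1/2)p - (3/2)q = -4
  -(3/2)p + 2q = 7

p = -2, q = 2

Row-reduce the augmented matrix:
R1 ← R1 / (1/2).
R2 ← R2 + 3/2·R1.
R2 ← R2 / (-5/2).
R1 ← R1 + 3·R2.
Reading off the reduced rows gives p = -2, q = 2.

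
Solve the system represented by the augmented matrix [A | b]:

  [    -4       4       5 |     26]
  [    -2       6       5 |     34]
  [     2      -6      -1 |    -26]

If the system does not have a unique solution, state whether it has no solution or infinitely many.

Row-reduce the augmented matrix:
R1 ← R1 / (-4).
R2 ← R2 + 2·R1.
R3 ← R3 − 2·R1.
R2 ← R2 / (4).
R1 ← R1 + 1·R2.
R3 ← R3 + 4·R2.
R3 ← R3 / (4).
R1 ← R1 + 5/8·R3.
R2 ← R2 − 5/8·R3.
Reading off the reduced rows gives x_1 = 0, x_2 = 4, x_3 = 2.

x_1 = 0, x_2 = 4, x_3 = 2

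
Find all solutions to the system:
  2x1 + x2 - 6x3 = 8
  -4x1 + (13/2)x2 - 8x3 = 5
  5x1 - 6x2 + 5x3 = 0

Row-reduce:
R1 ← R1 / (2).
R2 ← R2 + 4·R1.
R3 ← R3 − 5·R1.
R2 ← R2 / (17/2).
R1 ← R1 − 1/2·R2.
R3 ← R3 + 17/2·R2.
Row 3 reduces to 0 = 1, a contradiction. The system is inconsistent.

no solution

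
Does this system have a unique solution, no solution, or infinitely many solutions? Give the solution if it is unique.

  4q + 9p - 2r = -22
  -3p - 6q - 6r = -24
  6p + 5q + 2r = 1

infinitely many solutions

Row-reduce:
R1 ← R1 / (9).
R2 ← R2 + 3·R1.
R3 ← R3 − 6·R1.
R2 ← R2 / (-14/3).
R1 ← R1 − 4/9·R2.
R3 ← R3 − 7/3·R2.
Rank is 2 with 3 unknowns, leaving r free.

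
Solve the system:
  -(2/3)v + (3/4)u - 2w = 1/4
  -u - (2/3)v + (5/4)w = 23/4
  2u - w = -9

u = -5, v = -3, w = -1

Row-reduce the augmented matrix:
R1 ← R1 / (3/4).
R2 ← R2 + 1·R1.
R3 ← R3 − 2·R1.
R2 ← R2 / (-14/9).
R1 ← R1 + 8/9·R2.
R3 ← R3 − 16/9·R2.
R3 ← R3 / (19/7).
R1 ← R1 + 13/7·R3.
R2 ← R2 − 51/56·R3.
Reading off the reduced rows gives u = -5, v = -3, w = -1.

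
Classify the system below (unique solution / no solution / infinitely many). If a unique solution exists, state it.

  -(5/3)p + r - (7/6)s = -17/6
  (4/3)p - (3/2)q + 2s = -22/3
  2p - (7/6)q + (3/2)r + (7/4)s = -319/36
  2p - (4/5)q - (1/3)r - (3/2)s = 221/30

p = 2, q = 8/3, r = -3, s = -3

Row-reduce the augmented matrix:
R1 ← R1 / (-5/3).
R2 ← R2 − 4/3·R1.
R3 ← R3 − 2·R1.
R4 ← R4 − 2·R1.
R2 ← R2 / (-3/2).
R3 ← R3 + 7/6·R2.
R4 ← R4 + 4/5·R2.
R3 ← R3 / (187/90).
R1 ← R1 + 3/5·R3.
R2 ← R2 + 8/15·R3.
R4 ← R4 − 11/25·R3.
R4 ← R4 / (-2576/765).
R1 ← R1 − 105/187·R4.
R2 ← R2 + 156/187·R4.
R3 ← R3 + 259/1122·R4.
Reading off the reduced rows gives p = 2, q = 8/3, r = -3, s = -3.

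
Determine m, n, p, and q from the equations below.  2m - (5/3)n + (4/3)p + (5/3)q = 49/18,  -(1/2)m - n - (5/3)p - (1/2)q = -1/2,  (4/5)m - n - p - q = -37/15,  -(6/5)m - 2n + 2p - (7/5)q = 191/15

m = -8/3, n = -5/2, p = 5/2, q = 1/3

Row-reduce the augmented matrix:
R1 ← R1 / (2).
R2 ← R2 + 1/2·R1.
R3 ← R3 − 4/5·R1.
R4 ← R4 + 6/5·R1.
R2 ← R2 / (-17/12).
R1 ← R1 + 5/6·R2.
R3 ← R3 + 1/3·R2.
R4 ← R4 + 3·R2.
R3 ← R3 / (-311/255).
R1 ← R1 − 74/51·R3.
R2 ← R2 − 16/17·R3.
R4 ← R4 − 478/85·R3.
R4 ← R4 / (-12157/1555).
R1 ← R1 + 335/311·R4.
R2 ← R2 + 377/311·R4.
R3 ← R3 − 420/311·R4.
Reading off the reduced rows gives m = -8/3, n = -5/2, p = 5/2, q = 1/3.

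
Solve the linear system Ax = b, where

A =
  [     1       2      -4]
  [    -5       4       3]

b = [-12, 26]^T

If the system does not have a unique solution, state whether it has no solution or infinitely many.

Row-reduce:
R2 ← R2 + 5·R1.
R2 ← R2 / (14).
R1 ← R1 − 2·R2.
Rank is 2 with 3 unknowns, leaving x_3 free.

infinitely many solutions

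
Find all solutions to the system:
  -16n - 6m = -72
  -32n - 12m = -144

infinitely many solutions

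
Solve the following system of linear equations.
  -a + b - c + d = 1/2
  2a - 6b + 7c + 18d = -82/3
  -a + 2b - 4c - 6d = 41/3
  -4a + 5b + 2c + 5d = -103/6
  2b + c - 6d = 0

Row-reduce the augmented matrix:
R1 ← R1 / (-1).
R2 ← R2 − 2·R1.
R3 ← R3 + 1·R1.
R4 ← R4 + 4·R1.
R2 ← R2 / (-4).
R1 ← R1 + 1·R2.
R3 ← R3 − 1·R2.
R4 ← R4 − 1·R2.
R5 ← R5 − 2·R2.
R3 ← R3 / (-7/4).
R1 ← R1 + 1/4·R3.
R2 ← R2 + 5/4·R3.
R4 ← R4 − 29/4·R3.
R5 ← R5 − 7/2·R3.
R4 ← R4 / (-16/7).
R1 ← R1 + 40/7·R4.
R2 ← R2 + 25/7·R4.
R3 ← R3 − 8/7·R4.
R5 reduces to 0 = 0, so the extra equation is consistent.
Reading off the reduced rows gives a = 4/3, b = -1/2, c = -3, d = -2/3.

a = 4/3, b = -1/2, c = -3, d = -2/3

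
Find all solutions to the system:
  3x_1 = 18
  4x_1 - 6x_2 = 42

Row-reduce the augmented matrix:
R1 ← R1 / (3).
R2 ← R2 − 4·R1.
R2 ← R2 / (-6).
Reading off the reduced rows gives x_1 = 6, x_2 = -3.

x_1 = 6, x_2 = -3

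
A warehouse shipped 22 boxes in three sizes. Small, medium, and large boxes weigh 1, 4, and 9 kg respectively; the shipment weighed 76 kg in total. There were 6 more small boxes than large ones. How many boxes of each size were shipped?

small boxes: 9, medium boxes: 10, large boxes: 3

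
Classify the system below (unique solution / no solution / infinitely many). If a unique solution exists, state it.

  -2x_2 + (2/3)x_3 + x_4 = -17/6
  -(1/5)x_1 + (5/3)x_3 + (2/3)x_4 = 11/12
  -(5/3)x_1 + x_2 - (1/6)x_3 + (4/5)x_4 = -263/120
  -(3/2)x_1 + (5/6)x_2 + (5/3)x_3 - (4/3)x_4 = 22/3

x_1 = 0, x_2 = 1/2, x_3 = 7/4, x_4 = -3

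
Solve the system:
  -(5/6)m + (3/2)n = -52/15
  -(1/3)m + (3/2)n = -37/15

m = 2, n = -6/5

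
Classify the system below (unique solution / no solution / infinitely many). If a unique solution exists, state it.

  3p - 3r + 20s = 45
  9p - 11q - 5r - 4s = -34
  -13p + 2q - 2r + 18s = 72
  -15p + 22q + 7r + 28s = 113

infinitely many solutions

Row-reduce:
R1 ← R1 / (3).
R2 ← R2 − 9·R1.
R3 ← R3 + 13·R1.
R4 ← R4 + 15·R1.
R2 ← R2 / (-11).
R3 ← R3 − 2·R2.
R4 ← R4 − 22·R2.
R3 ← R3 / (-157/11).
R1 ← R1 + 1·R3.
R2 ← R2 + 4/11·R3.
Rank is 3 with 4 unknowns, leaving s free.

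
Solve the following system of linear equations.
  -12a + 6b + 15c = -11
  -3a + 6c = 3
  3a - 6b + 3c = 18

Row-reduce:
R1 ← R1 / (-12).
R2 ← R2 + 3·R1.
R3 ← R3 − 3·R1.
R2 ← R2 / (-3/2).
R1 ← R1 + 1/2·R2.
R3 ← R3 + 9/2·R2.
Row 3 reduces to 0 = -2, a contradiction. The system is inconsistent.

no solution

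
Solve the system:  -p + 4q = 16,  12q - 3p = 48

Row-reduce:
R1 ← R1 / (-1).
R2 ← R2 + 3·R1.
Rank is 1 with 2 unknowns, leaving q free.

infinitely many solutions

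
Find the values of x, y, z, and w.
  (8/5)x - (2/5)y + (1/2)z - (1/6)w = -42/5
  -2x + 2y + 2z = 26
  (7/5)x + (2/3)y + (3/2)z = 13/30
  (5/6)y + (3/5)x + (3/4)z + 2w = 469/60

x = -6, y = 2, z = 5, w = 3

Row-reduce the augmented matrix:
R1 ← R1 / (8/5).
R2 ← R2 + 2·R1.
R3 ← R3 − 7/5·R1.
R4 ← R4 − 3/5·R1.
R2 ← R2 / (3/2).
R1 ← R1 + 1/4·R2.
R3 ← R3 − 61/60·R2.
R4 ← R4 − 59/60·R2.
R3 ← R3 / (-43/60).
R1 ← R1 − 3/4·R3.
R2 ← R2 − 7/4·R3.
R4 ← R4 + 139/120·R3.
R4 ← R4 / (1343/774).
R1 ← R1 − 125/774·R4.
R2 ← R2 − 145/258·R4.
R3 ← R3 + 155/387·R4.
Reading off the reduced rows gives x = -6, y = 2, z = 5, w = 3.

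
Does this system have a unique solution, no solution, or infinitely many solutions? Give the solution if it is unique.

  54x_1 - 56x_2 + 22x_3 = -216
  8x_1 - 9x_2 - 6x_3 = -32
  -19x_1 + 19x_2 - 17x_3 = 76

infinitely many solutions

Row-reduce:
R1 ← R1 / (54).
R2 ← R2 − 8·R1.
R3 ← R3 + 19·R1.
R2 ← R2 / (-19/27).
R1 ← R1 + 28/27·R2.
R3 ← R3 + 19/27·R2.
Rank is 2 with 3 unknowns, leaving x_3 free.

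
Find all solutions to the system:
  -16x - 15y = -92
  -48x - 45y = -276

Row-reduce:
R1 ← R1 / (-16).
R2 ← R2 + 48·R1.
Rank is 1 with 2 unknowns, leaving y free.

infinitely many solutions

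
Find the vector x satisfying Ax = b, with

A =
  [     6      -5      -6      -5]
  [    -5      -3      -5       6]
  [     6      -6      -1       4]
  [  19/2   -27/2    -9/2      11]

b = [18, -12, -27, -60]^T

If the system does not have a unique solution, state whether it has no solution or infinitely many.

Row-reduce:
R1 ← R1 / (6).
R2 ← R2 + 5·R1.
R3 ← R3 − 6·R1.
R4 ← R4 − 19/2·R1.
R2 ← R2 / (-43/6).
R1 ← R1 + 5/6·R2.
R3 ← R3 + 1·R2.
R4 ← R4 + 67/12·R2.
R3 ← R3 / (275/43).
R1 ← R1 − 7/43·R3.
R2 ← R2 − 60/43·R3.
R4 ← R4 − 550/43·R3.
Rank is 3 with 4 unknowns, leaving x_4 free.

infinitely many solutions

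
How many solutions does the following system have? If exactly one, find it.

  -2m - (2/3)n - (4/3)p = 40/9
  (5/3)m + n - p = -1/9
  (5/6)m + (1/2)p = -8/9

Row-reduce the augmented matrix:
R1 ← R1 / (-2).
R2 ← R2 − 5/3·R1.
R3 ← R3 − 5/6·R1.
R2 ← R2 / (4/9).
R1 ← R1 − 1/3·R2.
R3 ← R3 + 5/18·R2.
R3 ← R3 / (-11/8).
R1 ← R1 − 9/4·R3.
R2 ← R2 + 19/4·R3.
Reading off the reduced rows gives m = 1/3, n = -3, p = -7/3.

m = 1/3, n = -3, p = -7/3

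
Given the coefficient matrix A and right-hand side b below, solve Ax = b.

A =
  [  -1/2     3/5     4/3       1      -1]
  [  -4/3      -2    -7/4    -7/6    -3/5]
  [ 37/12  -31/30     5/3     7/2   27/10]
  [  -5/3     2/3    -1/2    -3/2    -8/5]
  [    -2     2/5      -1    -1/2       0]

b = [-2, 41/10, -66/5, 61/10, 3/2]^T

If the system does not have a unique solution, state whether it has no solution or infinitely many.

infinitely many solutions

Row-reduce:
R1 ← R1 / (-1/2).
R2 ← R2 + 4/3·R1.
R3 ← R3 − 37/12·R1.
R4 ← R4 + 5/3·R1.
R5 ← R5 + 2·R1.
R2 ← R2 / (-18/5).
R1 ← R1 + 6/5·R2.
R3 ← R3 − 8/3·R2.
R4 ← R4 + 4/3·R2.
R5 ← R5 + 2·R2.
R3 ← R3 / (1448/243).
R1 ← R1 + 97/108·R3.
R2 ← R2 − 955/648·R3.
R4 ← R4 + 724/243·R3.
R5 ← R5 + 1097/324·R3.
Swap R4 and R5.
R4 ← R4 / (8739/5792).
R1 ← R1 − 1777/5792·R4.
R2 ← R2 + 7225/11584·R4.
R3 ← R3 − 1659/1448·R4.
Rank is 4 with 5 unknowns, leaving x_5 free.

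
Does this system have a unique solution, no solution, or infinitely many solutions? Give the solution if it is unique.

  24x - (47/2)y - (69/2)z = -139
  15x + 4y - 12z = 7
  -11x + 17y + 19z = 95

Row-reduce:
R1 ← R1 / (24).
R2 ← R2 − 15·R1.
R3 ← R3 + 11·R1.
R2 ← R2 / (299/16).
R1 ← R1 + 47/48·R2.
R3 ← R3 − 299/48·R2.
Rank is 2 with 3 unknowns, leaving z free.

infinitely many solutions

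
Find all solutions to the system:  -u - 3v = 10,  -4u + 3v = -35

u = 5, v = -5

Row-reduce the augmented matrix:
R1 ← R1 / (-1).
R2 ← R2 + 4·R1.
R2 ← R2 / (15).
R1 ← R1 − 3·R2.
Reading off the reduced rows gives u = 5, v = -5.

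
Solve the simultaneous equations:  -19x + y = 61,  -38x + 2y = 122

Row-reduce:
R1 ← R1 / (-19).
R2 ← R2 + 38·R1.
Rank is 1 with 2 unknowns, leaving y free.

infinitely many solutions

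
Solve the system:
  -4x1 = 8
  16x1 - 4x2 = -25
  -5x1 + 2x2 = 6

Row-reduce:
R1 ← R1 / (-4).
R2 ← R2 − 16·R1.
R3 ← R3 + 5·R1.
R2 ← R2 / (-4).
R3 ← R3 − 2·R2.
Row 3 reduces to 0 = -1/2, a contradiction. The system is inconsistent.

no solution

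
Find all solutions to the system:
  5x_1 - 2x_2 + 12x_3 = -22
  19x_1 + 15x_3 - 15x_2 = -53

Row-reduce:
R1 ← R1 / (5).
R2 ← R2 − 19·R1.
R2 ← R2 / (-37/5).
R1 ← R1 + 2/5·R2.
Rank is 2 with 3 unknowns, leaving x_3 free.

infinitely many solutions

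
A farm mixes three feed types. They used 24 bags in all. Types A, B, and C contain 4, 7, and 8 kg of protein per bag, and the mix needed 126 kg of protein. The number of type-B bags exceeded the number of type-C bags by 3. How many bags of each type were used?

type-A bags: 15, type-B bags: 6, type-C bags: 3

Let a = type-A bags, b = type-B bags, c = type-C bags.
  a + c + b = 24
  4a + 7b + 8c = 126
  b - c = 3
Row-reduce the augmented matrix:
R2 ← R2 − 4·R1.
R2 ← R2 / (3).
R1 ← R1 − 1·R2.
R3 ← R3 − 1·R2.
R3 ← R3 / (-7/3).
R1 ← R1 + 1/3·R3.
R2 ← R2 − 4/3·R3.
Reading off the reduced rows gives a = 15, b = 6, c = 3.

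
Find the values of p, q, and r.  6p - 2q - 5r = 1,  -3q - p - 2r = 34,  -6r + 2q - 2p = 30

p = -6, q = -6, r = -5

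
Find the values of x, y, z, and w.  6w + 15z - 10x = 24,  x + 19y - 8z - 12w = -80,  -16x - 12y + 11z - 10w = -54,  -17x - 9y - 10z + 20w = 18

Row-reduce the augmented matrix:
R1 ← R1 / (-10).
R2 ← R2 − 1·R1.
R3 ← R3 + 16·R1.
R4 ← R4 + 17·R1.
R2 ← R2 / (19).
R3 ← R3 + 12·R2.
R4 ← R4 + 9·R2.
R3 ← R3 / (-325/19).
R1 ← R1 + 3/2·R3.
R2 ← R2 + 13/38·R3.
R4 ← R4 + 733/19·R3.
R4 ← R4 / (105372/1625).
R1 ← R1 − 2844/1625·R4.
R2 ← R2 + 8/125·R4.
R3 ← R3 − 2546/1625·R4.
Reading off the reduced rows gives x = 3, y = -1, z = 2, w = 4.

x = 3, y = -1, z = 2, w = 4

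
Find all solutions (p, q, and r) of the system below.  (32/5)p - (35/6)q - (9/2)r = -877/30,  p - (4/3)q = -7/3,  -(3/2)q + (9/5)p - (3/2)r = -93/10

Row-reduce:
R1 ← R1 / (32/5).
R2 ← R2 − 1·R1.
R3 ← R3 − 9/5·R1.
R2 ← R2 / (-27/64).
R1 ← R1 + 175/192·R2.
R3 ← R3 − 9/64·R2.
Row 3 reduces to 0 = -1/3, a contradiction. The system is inconsistent.

no solution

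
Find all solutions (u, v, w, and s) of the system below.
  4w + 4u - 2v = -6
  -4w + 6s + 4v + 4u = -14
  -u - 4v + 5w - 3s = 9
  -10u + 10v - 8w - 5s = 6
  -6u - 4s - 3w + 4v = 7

Row-reduce:
R1 ← R1 / (4).
R2 ← R2 − 4·R1.
R3 ← R3 + 1·R1.
R4 ← R4 + 10·R1.
R5 ← R5 + 6·R1.
R2 ← R2 / (6).
R1 ← R1 + 1/2·R2.
R3 ← R3 + 9/2·R2.
R4 ← R4 − 5·R2.
R5 ← R5 − 1·R2.
Swap R3 and R4.
R3 ← R3 / (26/3).
R1 ← R1 − 1/3·R3.
R2 ← R2 + 4/3·R3.
R5 ← R5 − 13/3·R3.
R4 ← R4 / (3/2).
R1 ← R1 − 23/26·R4.
R2 ← R2 + 7/13·R4.
R3 ← R3 + 15/13·R4.
Row 5 reduces to 0 = 1/2, a contradiction. The system is inconsistent.

no solution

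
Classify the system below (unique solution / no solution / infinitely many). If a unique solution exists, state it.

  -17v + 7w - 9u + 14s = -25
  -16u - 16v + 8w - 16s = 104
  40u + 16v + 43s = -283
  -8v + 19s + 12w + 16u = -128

Row-reduce:
R1 ← R1 / (-9).
R2 ← R2 + 16·R1.
R3 ← R3 − 40·R1.
R4 ← R4 − 16·R1.
R2 ← R2 / (128/9).
R1 ← R1 − 17/9·R2.
R3 ← R3 + 536/9·R2.
R4 ← R4 + 344/9·R2.
R3 ← R3 / (25/2).
R1 ← R1 + 3/16·R3.
R2 ← R2 + 5/16·R3.
R4 ← R4 − 25/2·R3.
Row 4 reduces to 0 = -1, a contradiction. The system is inconsistent.

no solution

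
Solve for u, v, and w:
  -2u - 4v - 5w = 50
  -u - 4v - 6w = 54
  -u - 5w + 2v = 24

Row-reduce the augmented matrix:
R1 ← R1 / (-2).
R2 ← R2 + 1·R1.
R3 ← R3 + 1·R1.
R2 ← R2 / (-2).
R1 ← R1 − 2·R2.
R3 ← R3 − 4·R2.
R3 ← R3 / (-19/2).
R1 ← R1 + 1·R3.
R2 ← R2 − 7/4·R3.
Reading off the reduced rows gives u = -2, v = -4, w = -6.

u = -2, v = -4, w = -6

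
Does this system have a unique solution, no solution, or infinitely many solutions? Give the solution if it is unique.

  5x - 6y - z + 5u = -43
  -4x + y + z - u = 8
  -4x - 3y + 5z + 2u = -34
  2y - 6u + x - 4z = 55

x = -1, y = 2, z = -4, u = -6

Row-reduce the augmented matrix:
R1 ← R1 / (5).
R2 ← R2 + 4·R1.
R3 ← R3 + 4·R1.
R4 ← R4 − 1·R1.
R2 ← R2 / (-19/5).
R1 ← R1 + 6/5·R2.
R3 ← R3 + 39/5·R2.
R4 ← R4 − 16/5·R2.
R3 ← R3 / (72/19).
R1 ← R1 + 5/19·R3.
R2 ← R2 + 1/19·R3.
R4 ← R4 + 69/19·R3.
R4 ← R4 / (-37/8).
R1 ← R1 − 1/24·R4.
R2 ← R2 + 19/24·R4.
R3 ← R3 + 1/24·R4.
Reading off the reduced rows gives x = -1, y = 2, z = -4, u = -6.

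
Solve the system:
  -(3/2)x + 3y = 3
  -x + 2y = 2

infinitely many solutions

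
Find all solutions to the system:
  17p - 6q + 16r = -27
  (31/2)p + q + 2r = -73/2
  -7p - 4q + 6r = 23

Row-reduce:
R1 ← R1 / (17).
R2 ← R2 − 31/2·R1.
R3 ← R3 + 7·R1.
R2 ← R2 / (110/17).
R1 ← R1 + 6/17·R2.
R3 ← R3 + 110/17·R2.
Rank is 2 with 3 unknowns, leaving r free.

infinitely many solutions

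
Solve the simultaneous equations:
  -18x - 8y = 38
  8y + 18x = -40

no solution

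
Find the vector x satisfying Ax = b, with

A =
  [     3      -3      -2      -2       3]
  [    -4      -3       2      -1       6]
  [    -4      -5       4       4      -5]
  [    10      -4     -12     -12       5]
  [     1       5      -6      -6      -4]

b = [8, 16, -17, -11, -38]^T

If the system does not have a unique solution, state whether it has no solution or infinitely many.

Row-reduce:
R1 ← R1 / (3).
R2 ← R2 + 4·R1.
R3 ← R3 + 4·R1.
R4 ← R4 − 10·R1.
R5 ← R5 − 1·R1.
R2 ← R2 / (-7).
R1 ← R1 + 1·R2.
R3 ← R3 + 9·R2.
R4 ← R4 − 6·R2.
R5 ← R5 − 6·R2.
R3 ← R3 / (46/21).
R1 ← R1 + 4/7·R3.
R2 ← R2 − 2/21·R3.
R4 ← R4 + 124/21·R3.
R5 ← R5 + 124/21·R3.
R4 ← R4 / (180/23).
R1 ← R1 − 33/23·R4.
R2 ← R2 − 6/23·R4.
R3 ← R3 − 127/46·R4.
R5 ← R5 − 180/23·R4.
Row 5 reduces to 0 = -3, a contradiction. The system is inconsistent.

no solution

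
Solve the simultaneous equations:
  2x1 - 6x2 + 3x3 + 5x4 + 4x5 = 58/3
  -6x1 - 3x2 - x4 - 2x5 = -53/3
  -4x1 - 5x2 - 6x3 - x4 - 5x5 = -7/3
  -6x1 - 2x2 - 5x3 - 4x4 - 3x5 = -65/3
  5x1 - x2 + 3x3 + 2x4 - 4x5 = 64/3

x1 = 3, x2 = -2/3, x3 = -1, x4 = 3, x5 = -2/3

Row-reduce the augmented matrix:
R1 ← R1 / (2).
R2 ← R2 + 6·R1.
R3 ← R3 + 4·R1.
R4 ← R4 + 6·R1.
R5 ← R5 − 5·R1.
R2 ← R2 / (-21).
R1 ← R1 + 3·R2.
R3 ← R3 + 17·R2.
R4 ← R4 + 20·R2.
R5 ← R5 − 14·R2.
R3 ← R3 / (-51/7).
R1 ← R1 − 3/14·R3.
R2 ← R2 + 3/7·R3.
R4 ← R4 + 32/7·R3.
R5 ← R5 − 3/2·R3.
R4 ← R4 / (-133/153).
R1 ← R1 − 22/51·R4.
R2 ← R2 + 9/17·R4.
R3 ← R3 − 49/153·R4.
R5 ← R5 + 28/17·R4.
R5 ← R5 / (-511/38).
R1 ← R1 − 465/266·R5.
R2 ← R2 + 240/133·R5.
R3 ← R3 − 32/19·R5.
R4 ← R4 + 409/133·R5.
Reading off the reduced rows gives x1 = 3, x2 = -2/3, x3 = -1, x4 = 3, x5 = -2/3.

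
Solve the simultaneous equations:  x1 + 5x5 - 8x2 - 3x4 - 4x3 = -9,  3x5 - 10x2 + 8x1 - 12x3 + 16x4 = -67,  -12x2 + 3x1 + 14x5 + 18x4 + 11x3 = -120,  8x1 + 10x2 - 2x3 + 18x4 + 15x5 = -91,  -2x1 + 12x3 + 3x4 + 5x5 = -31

Row-reduce the augmented matrix:
R2 ← R2 − 8·R1.
R3 ← R3 − 3·R1.
R4 ← R4 − 8·R1.
R5 ← R5 + 2·R1.
R2 ← R2 / (54).
R1 ← R1 + 8·R2.
R3 ← R3 − 12·R2.
R4 ← R4 − 74·R2.
R5 ← R5 + 16·R2.
R3 ← R3 / (167/9).
R1 ← R1 + 28/27·R3.
R2 ← R2 − 10/27·R3.
R4 ← R4 − 70/27·R3.
R5 ← R5 − 268/27·R3.
R4 ← R4 / (-7688/501).
R1 ← R1 − 1973/501·R4.
R2 ← R2 − 190/501·R4.
R3 ← R3 − 163/167·R4.
R5 ← R5 + 419/501·R4.
R5 ← R5 / (-2253/1922).
R1 ← R1 − 12031/1922·R5.
R2 ← R2 + 421/1922·R5.
R3 ← R3 − 3767/1922·R5.
R4 ← R4 + 3093/1922·R5.
Reading off the reduced rows gives x1 = 2, x2 = 1, x3 = 0, x4 = -4, x5 = -3.

x1 = 2, x2 = 1, x3 = 0, x4 = -4, x5 = -3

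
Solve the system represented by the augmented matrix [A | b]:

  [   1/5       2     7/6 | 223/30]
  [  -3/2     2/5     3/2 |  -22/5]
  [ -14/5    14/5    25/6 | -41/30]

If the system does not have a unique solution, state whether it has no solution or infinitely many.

infinitely many solutions

Row-reduce:
R1 ← R1 / (1/5).
R2 ← R2 + 3/2·R1.
R3 ← R3 + 14/5·R1.
R2 ← R2 / (77/5).
R1 ← R1 − 10·R2.
R3 ← R3 − 154/5·R2.
Rank is 2 with 3 unknowns, leaving x_3 free.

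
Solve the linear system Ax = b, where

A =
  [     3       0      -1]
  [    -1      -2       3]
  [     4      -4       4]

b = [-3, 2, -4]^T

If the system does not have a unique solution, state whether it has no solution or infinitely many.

no solution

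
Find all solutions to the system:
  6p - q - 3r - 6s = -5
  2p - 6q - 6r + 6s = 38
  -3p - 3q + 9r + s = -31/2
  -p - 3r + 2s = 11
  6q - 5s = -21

Row-reduce:
R1 ← R1 / (6).
R2 ← R2 − 2·R1.
R3 ← R3 + 3·R1.
R4 ← R4 + 1·R1.
R2 ← R2 / (-17/3).
R1 ← R1 + 1/6·R2.
R3 ← R3 + 7/2·R2.
R4 ← R4 + 1/6·R2.
R5 ← R5 − 6·R2.
R3 ← R3 / (180/17).
R1 ← R1 + 6/17·R3.
R2 ← R2 − 15/17·R3.
R4 ← R4 + 57/17·R3.
R5 ← R5 + 90/17·R3.
R4 ← R4 / (-43/30).
R1 ← R1 + 22/15·R4.
R2 ← R2 + 5/6·R4.
R3 ← R3 + 59/90·R4.
Row 5 reduces to 0 = -1/4, a contradiction. The system is inconsistent.

no solution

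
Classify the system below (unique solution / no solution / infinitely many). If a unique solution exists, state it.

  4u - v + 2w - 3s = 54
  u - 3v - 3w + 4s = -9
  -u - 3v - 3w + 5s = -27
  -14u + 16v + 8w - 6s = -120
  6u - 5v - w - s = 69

Row-reduce the augmented matrix:
R1 ← R1 / (4).
R2 ← R2 − 1·R1.
R3 ← R3 + 1·R1.
R4 ← R4 + 14·R1.
R5 ← R5 − 6·R1.
R2 ← R2 / (-11/4).
R1 ← R1 + 1/4·R2.
R3 ← R3 + 13/4·R2.
R4 ← R4 − 25/2·R2.
R5 ← R5 + 7/2·R2.
R3 ← R3 / (18/11).
R1 ← R1 − 9/11·R3.
R2 ← R2 − 14/11·R3.
R4 ← R4 + 10/11·R3.
R5 ← R5 − 5/11·R3.
R4 ← R4 / (13/3).
R1 ← R1 + 1/2·R4.
R2 ← R2 + 2/3·R4.
R3 ← R3 + 5/6·R4.
R5 ← R5 + 13/6·R4.
R5 reduces to 0 = 0, so the extra equation is consistent.
Reading off the reduced rows gives u = 6, v = -6, w = 3, s = -6.

u = 6, v = -6, w = 3, s = -6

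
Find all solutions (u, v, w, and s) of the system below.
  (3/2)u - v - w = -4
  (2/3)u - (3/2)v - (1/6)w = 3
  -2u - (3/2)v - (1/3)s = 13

infinitely many solutions

Row-reduce:
R1 ← R1 / (3/2).
R2 ← R2 − 2/3·R1.
R3 ← R3 + 2·R1.
R2 ← R2 / (-19/18).
R1 ← R1 + 2/3·R2.
R3 ← R3 + 17/6·R2.
R3 ← R3 / (-79/38).
R1 ← R1 + 16/19·R3.
R2 ← R2 + 5/19·R3.
Rank is 3 with 4 unknowns, leaving s free.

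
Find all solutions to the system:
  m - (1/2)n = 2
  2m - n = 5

no solution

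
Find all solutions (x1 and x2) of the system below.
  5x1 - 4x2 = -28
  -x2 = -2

x1 = -4, x2 = 2

Row-reduce the augmented matrix:
R1 ← R1 / (5).
R2 ← R2 / (-1).
R1 ← R1 + 4/5·R2.
Reading off the reduced rows gives x1 = -4, x2 = 2.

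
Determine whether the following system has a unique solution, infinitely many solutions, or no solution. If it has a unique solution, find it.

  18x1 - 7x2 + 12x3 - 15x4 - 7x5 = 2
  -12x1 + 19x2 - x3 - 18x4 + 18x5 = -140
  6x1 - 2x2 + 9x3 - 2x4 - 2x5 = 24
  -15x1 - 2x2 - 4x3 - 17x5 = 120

infinitely many solutions

Row-reduce:
R1 ← R1 / (18).
R2 ← R2 + 12·R1.
R3 ← R3 − 6·R1.
R4 ← R4 + 15·R1.
R2 ← R2 / (43/3).
R1 ← R1 + 7/18·R2.
R3 ← R3 − 1/3·R2.
R4 ← R4 + 47/6·R2.
R3 ← R3 / (208/43).
R1 ← R1 − 221/258·R3.
R2 ← R2 − 21/43·R3.
R4 ← R4 − 845/86·R3.
R4 ← R4 / (-1127/32).
R1 ← R1 + 215/96·R4.
R2 ← R2 + 483/208·R4.
R3 ← R3 − 157/208·R4.
Rank is 4 with 5 unknowns, leaving x5 free.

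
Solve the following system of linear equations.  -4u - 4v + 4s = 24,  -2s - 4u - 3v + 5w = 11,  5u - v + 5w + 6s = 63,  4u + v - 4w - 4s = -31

u = 2, v = -3, w = 4, s = 5

Row-reduce the augmented matrix:
R1 ← R1 / (-4).
R2 ← R2 + 4·R1.
R3 ← R3 − 5·R1.
R4 ← R4 − 4·R1.
R1 ← R1 − 1·R2.
R3 ← R3 + 6·R2.
R4 ← R4 + 3·R2.
R3 ← R3 / (35).
R1 ← R1 + 5·R3.
R2 ← R2 − 5·R3.
R4 ← R4 − 11·R3.
R4 ← R4 / (-71/7).
R1 ← R1 − 10/7·R4.
R2 ← R2 + 17/7·R4.
R3 ← R3 + 5/7·R4.
Reading off the reduced rows gives u = 2, v = -3, w = 4, s = 5.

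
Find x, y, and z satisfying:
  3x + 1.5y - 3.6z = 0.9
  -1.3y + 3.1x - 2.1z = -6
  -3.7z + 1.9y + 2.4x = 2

Row-reduce the augmented matrix:
R1 ← R1 / (3).
R2 ← R2 − 31/10·R1.
R3 ← R3 − 12/5·R1.
R2 ← R2 / (-57/20).
R1 ← R1 − 1/2·R2.
R3 ← R3 − 7/10·R2.
R3 ← R3 / (-401/950).
R1 ← R1 + 87/95·R3.
R2 ← R2 + 54/95·R3.
Reading off the reduced rows gives x = 0, y = 3, z = 1.

x = 0, y = 3, z = 1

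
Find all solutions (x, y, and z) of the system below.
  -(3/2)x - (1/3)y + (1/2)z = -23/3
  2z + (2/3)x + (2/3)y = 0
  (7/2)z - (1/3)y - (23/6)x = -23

infinitely many solutions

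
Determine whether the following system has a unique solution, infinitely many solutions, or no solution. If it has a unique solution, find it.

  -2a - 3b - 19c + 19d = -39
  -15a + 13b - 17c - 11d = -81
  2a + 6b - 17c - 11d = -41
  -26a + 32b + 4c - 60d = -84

infinitely many solutions

Row-reduce:
R1 ← R1 / (-2).
R2 ← R2 + 15·R1.
R3 ← R3 − 2·R1.
R4 ← R4 + 26·R1.
R2 ← R2 / (71/2).
R1 ← R1 − 3/2·R2.
R3 ← R3 − 3·R2.
R4 ← R4 − 71·R2.
R3 ← R3 / (-3309/71).
R1 ← R1 − 298/71·R3.
R2 ← R2 − 251/71·R3.
Rank is 3 with 4 unknowns, leaving d free.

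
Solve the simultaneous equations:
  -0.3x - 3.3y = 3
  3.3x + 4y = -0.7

x = 1, y = -1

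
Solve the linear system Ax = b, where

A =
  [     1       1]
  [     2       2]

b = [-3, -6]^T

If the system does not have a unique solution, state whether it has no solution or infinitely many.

Row-reduce:
R2 ← R2 − 2·R1.
Rank is 1 with 2 unknowns, leaving x_2 free.

infinitely many solutions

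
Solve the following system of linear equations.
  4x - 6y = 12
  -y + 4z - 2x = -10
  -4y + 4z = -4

Row-reduce:
R1 ← R1 / (4).
R2 ← R2 + 2·R1.
R2 ← R2 / (-4).
R1 ← R1 + 3/2·R2.
R3 ← R3 + 4·R2.
Rank is 2 with 3 unknowns, leaving z free.

infinitely many solutions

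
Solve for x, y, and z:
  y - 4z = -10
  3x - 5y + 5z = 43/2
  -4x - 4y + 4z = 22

x = -3/4, y = -3, z = 7/4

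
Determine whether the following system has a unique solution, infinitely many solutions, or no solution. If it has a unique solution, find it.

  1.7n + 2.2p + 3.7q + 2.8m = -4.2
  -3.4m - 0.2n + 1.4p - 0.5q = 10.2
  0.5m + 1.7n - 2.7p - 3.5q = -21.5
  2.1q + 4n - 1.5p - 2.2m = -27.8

m = -1, n = -6, p = 4, q = 0

Row-reduce the augmented matrix:
R1 ← R1 / (14/5).
R2 ← R2 + 17/5·R1.
R3 ← R3 − 1/2·R1.
R4 ← R4 + 11/5·R1.
R2 ← R2 / (261/140).
R1 ← R1 − 17/28·R2.
R3 ← R3 − 391/280·R2.
R4 ← R4 − 747/140·R2.
R3 ← R3 / (-2672/435).
R1 ← R1 + 47/87·R3.
R2 ← R2 − 190/87·R3.
R4 ← R4 + 3313/290·R3.
R4 ← R4 / (441203/64128).
R1 ← R1 − 20843/32064·R4.
R2 ← R2 + 6427/16032·R4.
R3 ← R3 − 37331/32064·R4.
Reading off the reduced rows gives m = -1, n = -6, p = 4, q = 0.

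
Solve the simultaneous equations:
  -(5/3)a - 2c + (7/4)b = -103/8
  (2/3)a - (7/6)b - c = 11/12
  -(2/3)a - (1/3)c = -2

a = 3/2, b = -5/2, c = 3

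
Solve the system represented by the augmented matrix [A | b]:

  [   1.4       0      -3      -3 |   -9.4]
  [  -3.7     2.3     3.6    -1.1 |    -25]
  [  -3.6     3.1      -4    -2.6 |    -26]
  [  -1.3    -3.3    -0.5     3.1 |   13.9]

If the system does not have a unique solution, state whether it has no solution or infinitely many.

x_1 = 4, x_2 = 0, x_3 = -1, x_4 = 6

Row-reduce the augmented matrix:
R1 ← R1 / (7/5).
R2 ← R2 + 37/10·R1.
R3 ← R3 + 18/5·R1.
R4 ← R4 + 13/10·R1.
R2 ← R2 / (23/10).
R3 ← R3 − 31/10·R2.
R4 ← R4 + 33/10·R2.
R3 ← R3 / (-9467/1610).
R1 ← R1 + 15/7·R3.
R2 ← R2 + 303/161·R3.
R4 ← R4 + 15289/1610·R3.
R4 ← R4 / (-740082/47335).
R1 ← R1 + 26685/9467·R4.
R2 ← R2 + 42782/9467·R4.
R3 ← R3 + 2986/9467·R4.
Reading off the reduced rows gives x_1 = 4, x_2 = 0, x_3 = -1, x_4 = 6.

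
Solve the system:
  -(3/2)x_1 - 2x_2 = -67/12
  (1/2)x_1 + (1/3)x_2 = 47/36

x_1 = 3/2, x_2 = 5/3

Row-reduce the augmented matrix:
R1 ← R1 / (-3/2).
R2 ← R2 − 1/2·R1.
R2 ← R2 / (-1/3).
R1 ← R1 − 4/3·R2.
Reading off the reduced rows gives x_1 = 3/2, x_2 = 5/3.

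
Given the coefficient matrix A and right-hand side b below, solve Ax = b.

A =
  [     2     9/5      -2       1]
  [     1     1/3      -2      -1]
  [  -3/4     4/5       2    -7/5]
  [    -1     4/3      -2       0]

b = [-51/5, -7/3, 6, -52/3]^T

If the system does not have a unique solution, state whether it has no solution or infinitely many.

x_1 = 4, x_2 = -4, x_3 = 4, x_4 = -3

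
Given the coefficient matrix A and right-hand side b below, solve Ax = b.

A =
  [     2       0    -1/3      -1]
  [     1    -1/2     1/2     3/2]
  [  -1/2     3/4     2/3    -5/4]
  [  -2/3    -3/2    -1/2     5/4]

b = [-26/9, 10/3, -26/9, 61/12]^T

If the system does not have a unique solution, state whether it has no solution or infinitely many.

x_1 = -1/2, x_2 = -2, x_3 = 2/3, x_4 = 5/3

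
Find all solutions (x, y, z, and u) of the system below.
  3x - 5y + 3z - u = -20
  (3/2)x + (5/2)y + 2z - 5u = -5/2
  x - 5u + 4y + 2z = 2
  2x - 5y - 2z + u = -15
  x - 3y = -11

no solution

Row-reduce:
R1 ← R1 / (3).
R2 ← R2 − 3/2·R1.
R3 ← R3 − 1·R1.
R4 ← R4 − 2·R1.
R5 ← R5 − 1·R1.
R2 ← R2 / (5).
R1 ← R1 + 5/3·R2.
R3 ← R3 − 17/3·R2.
R4 ← R4 + 5/3·R2.
R5 ← R5 + 4/3·R2.
R3 ← R3 / (13/30).
R1 ← R1 − 7/6·R3.
R2 ← R2 − 1/10·R3.
R4 ← R4 + 23/6·R3.
R5 ← R5 + 13/15·R3.
R4 ← R4 / (4).
R1 ← R1 + 3·R4.
R2 ← R2 + 1·R4.
R3 ← R3 − 1·R4.
Row 5 reduces to 0 = -2, a contradiction. The system is inconsistent.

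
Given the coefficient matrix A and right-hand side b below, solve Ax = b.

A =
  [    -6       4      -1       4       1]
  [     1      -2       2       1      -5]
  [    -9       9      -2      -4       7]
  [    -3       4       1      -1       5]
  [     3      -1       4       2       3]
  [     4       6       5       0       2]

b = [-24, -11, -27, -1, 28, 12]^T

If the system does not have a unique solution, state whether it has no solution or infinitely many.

Row-reduce:
R1 ← R1 / (-6).
R2 ← R2 − 1·R1.
R3 ← R3 + 9·R1.
R4 ← R4 + 3·R1.
R5 ← R5 − 3·R1.
R6 ← R6 − 4·R1.
R2 ← R2 / (-4/3).
R1 ← R1 + 2/3·R2.
R3 ← R3 − 3·R2.
R4 ← R4 − 2·R2.
R5 ← R5 − 1·R2.
R6 ← R6 − 26/3·R2.
R3 ← R3 / (29/8).
R1 ← R1 + 3/4·R3.
R2 ← R2 + 11/8·R3.
R4 ← R4 − 17/4·R3.
R5 ← R5 − 39/8·R3.
R6 ← R6 − 65/4·R3.
R4 ← R4 / (198/29).
R1 ← R1 + 81/29·R4.
R2 ← R2 + 105/29·R4.
R3 ← R3 + 50/29·R4.
R5 ← R5 − 396/29·R4.
R6 ← R6 − 1204/29·R4.
Swap R5 and R6.
R5 ← R5 / (-2599/99).
R1 ← R1 − 57/22·R5.
R2 ← R2 − 229/66·R5.
R3 ← R3 + 58/99·R5.
R4 ← R4 − 103/198·R5.
Row 6 reduces to 0 = 3, a contradiction. The system is inconsistent.

no solution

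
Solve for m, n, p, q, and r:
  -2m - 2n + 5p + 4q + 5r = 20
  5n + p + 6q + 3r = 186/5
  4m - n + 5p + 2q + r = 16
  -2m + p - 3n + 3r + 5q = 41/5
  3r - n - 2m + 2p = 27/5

m = 3/2, n = 3, p = 6/5, q = 2, r = 3

Row-reduce the augmented matrix:
R1 ← R1 / (-2).
R3 ← R3 − 4·R1.
R4 ← R4 + 2·R1.
R5 ← R5 + 2·R1.
R2 ← R2 / (5).
R1 ← R1 − 1·R2.
R3 ← R3 + 5·R2.
R4 ← R4 + 1·R2.
R5 ← R5 − 1·R2.
R3 ← R3 / (16).
R1 ← R1 + 27/10·R3.
R2 ← R2 − 1/5·R3.
R4 ← R4 + 19/5·R3.
R5 ← R5 + 16/5·R3.
R4 ← R4 / (6).
R1 ← R1 + 1/2·R4.
R2 ← R2 − 1·R4.
R3 ← R3 − 1·R4.
R5 ← R5 + 2·R4.
R5 ← R5 / (101/120).
R1 ← R1 + 277/480·R5.
R2 ← R2 − 5/48·R5.
R3 ← R3 − 133/240·R5.
R4 ← R4 − 77/240·R5.
Reading off the reduced rows gives m = 3/2, n = 3, p = 6/5, q = 2, r = 3.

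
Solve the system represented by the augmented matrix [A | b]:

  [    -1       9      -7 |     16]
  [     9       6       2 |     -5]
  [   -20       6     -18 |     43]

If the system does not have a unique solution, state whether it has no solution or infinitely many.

Row-reduce:
R1 ← R1 / (-1).
R2 ← R2 − 9·R1.
R3 ← R3 + 20·R1.
R2 ← R2 / (87).
R1 ← R1 + 9·R2.
R3 ← R3 + 174·R2.
Row 3 reduces to 0 = 1, a contradiction. The system is inconsistent.

no solution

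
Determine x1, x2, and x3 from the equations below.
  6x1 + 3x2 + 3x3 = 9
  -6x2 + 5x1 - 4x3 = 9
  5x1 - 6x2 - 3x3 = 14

Row-reduce the augmented matrix:
R1 ← R1 / (6).
R2 ← R2 − 5·R1.
R3 ← R3 − 5·R1.
R2 ← R2 / (-17/2).
R1 ← R1 − 1/2·R2.
R3 ← R3 + 17/2·R2.
R1 ← R1 − 2/17·R3.
R2 ← R2 − 13/17·R3.
Reading off the reduced rows gives x1 = 1, x2 = -4, x3 = 5.

x1 = 1, x2 = -4, x3 = 5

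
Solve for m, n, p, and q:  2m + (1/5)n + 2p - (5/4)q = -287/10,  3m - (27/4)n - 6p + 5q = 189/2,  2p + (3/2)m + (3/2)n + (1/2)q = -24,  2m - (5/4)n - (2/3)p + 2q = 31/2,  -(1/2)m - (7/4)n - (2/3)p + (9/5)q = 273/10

m = -4, n = -6, p = -6, q = 6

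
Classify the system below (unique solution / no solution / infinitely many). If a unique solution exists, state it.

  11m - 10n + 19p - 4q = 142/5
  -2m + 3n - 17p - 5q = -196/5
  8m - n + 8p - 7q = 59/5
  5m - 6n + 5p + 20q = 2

Row-reduce the augmented matrix:
R1 ← R1 / (11).
R2 ← R2 + 2·R1.
R3 ← R3 − 8·R1.
R4 ← R4 − 5·R1.
R2 ← R2 / (13/11).
R1 ← R1 + 10/11·R2.
R3 ← R3 − 69/11·R2.
R4 ← R4 + 16/11·R2.
R3 ← R3 / (859/13).
R1 ← R1 + 113/13·R3.
R2 ← R2 + 149/13·R3.
R4 ← R4 + 264/13·R3.
R4 ← R4 / (19632/859).
R1 ← R1 + 1124/859·R4.
R2 ← R2 + 243/859·R4.
R3 ← R3 − 342/859·R4.
Reading off the reduced rows gives m = -1, n = 1, p = 13/5, q = 0.

m = -1, n = 1, p = 13/5, q = 0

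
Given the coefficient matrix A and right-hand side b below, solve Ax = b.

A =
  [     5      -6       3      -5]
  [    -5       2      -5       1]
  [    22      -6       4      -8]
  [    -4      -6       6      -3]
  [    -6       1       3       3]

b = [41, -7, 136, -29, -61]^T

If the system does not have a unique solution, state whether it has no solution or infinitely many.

Row-reduce the augmented matrix:
R1 ← R1 / (5).
R2 ← R2 + 5·R1.
R3 ← R3 − 22·R1.
R4 ← R4 + 4·R1.
R5 ← R5 + 6·R1.
R2 ← R2 / (-4).
R1 ← R1 + 6/5·R2.
R3 ← R3 − 102/5·R2.
R4 ← R4 + 54/5·R2.
R5 ← R5 + 31/5·R2.
R3 ← R3 / (-97/5).
R1 ← R1 − 6/5·R3.
R2 ← R2 − 1/2·R3.
R4 ← R4 − 69/5·R3.
R5 ← R5 − 97/10·R3.
R4 ← R4 / (-73/97).
R1 ← R1 + 19/97·R4.
R2 ← R2 − 81/97·R4.
R3 ← R3 − 32/97·R4.
R5 reduces to 0 = 0, so the extra equation is consistent.
Reading off the reduced rows gives x_1 = 5, x_2 = -1, x_3 = -5, x_4 = -5.

x_1 = 5, x_2 = -1, x_3 = -5, x_4 = -5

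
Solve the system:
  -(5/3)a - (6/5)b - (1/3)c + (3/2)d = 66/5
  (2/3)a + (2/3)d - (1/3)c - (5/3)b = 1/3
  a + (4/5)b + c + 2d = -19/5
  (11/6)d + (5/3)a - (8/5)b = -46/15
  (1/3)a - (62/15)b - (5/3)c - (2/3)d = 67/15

a = -5, b = -1, c = -2, d = 2

Row-reduce the augmented matrix:
R1 ← R1 / (-5/3).
R2 ← R2 − 2/3·R1.
R3 ← R3 − 1·R1.
R4 ← R4 − 5/3·R1.
R5 ← R5 − 1/3·R1.
R2 ← R2 / (-161/75).
R1 ← R1 − 18/25·R2.
R3 ← R3 − 2/25·R2.
R4 ← R4 + 14/5·R2.
R5 ← R5 + 328/75·R2.
R3 ← R3 / (18/23).
R1 ← R1 − 1/23·R3.
R2 ← R2 − 5/23·R3.
R4 ← R4 − 19/69·R3.
R5 ← R5 + 18/23·R3.
R4 ← R4 / (487/756).
R1 ← R1 + 23/36·R4.
R2 ← R2 + 355/252·R4.
R3 ← R3 − 949/252·R4.
R5 reduces to 0 = 0, so the extra equation is consistent.
Reading off the reduced rows gives a = -5, b = -1, c = -2, d = 2.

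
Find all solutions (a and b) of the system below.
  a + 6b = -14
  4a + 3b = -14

a = -2, b = -2

From equation 1: a = -14 − 6·b.
Substitute into equation 2 and solve: b = -2.
Then a = -2.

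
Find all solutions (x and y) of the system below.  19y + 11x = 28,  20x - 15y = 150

x = 6, y = -2

Row-reduce the augmented matrix:
R1 ← R1 / (11).
R2 ← R2 − 20·R1.
R2 ← R2 / (-545/11).
R1 ← R1 − 19/11·R2.
Reading off the reduced rows gives x = 6, y = -2.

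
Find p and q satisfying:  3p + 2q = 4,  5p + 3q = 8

p = 4, q = -4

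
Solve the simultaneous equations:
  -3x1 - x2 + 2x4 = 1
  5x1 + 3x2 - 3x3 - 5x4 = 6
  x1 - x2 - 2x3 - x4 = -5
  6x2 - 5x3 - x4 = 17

Row-reduce the augmented matrix:
R1 ← R1 / (-3).
R2 ← R2 − 5·R1.
R3 ← R3 − 1·R1.
R2 ← R2 / (4/3).
R1 ← R1 − 1/3·R2.
R3 ← R3 + 4/3·R2.
R4 ← R4 − 6·R2.
R3 ← R3 / (-5).
R1 ← R1 − 3/4·R3.
R2 ← R2 + 9/4·R3.
R4 ← R4 − 17/2·R3.
R4 ← R4 / (31/10).
R1 ← R1 + 11/20·R4.
R2 ← R2 + 7/20·R4.
R3 ← R3 − 2/5·R4.
Reading off the reduced rows gives x1 = -4, x2 = 3, x3 = 1, x4 = -4.

x1 = -4, x2 = 3, x3 = 1, x4 = -4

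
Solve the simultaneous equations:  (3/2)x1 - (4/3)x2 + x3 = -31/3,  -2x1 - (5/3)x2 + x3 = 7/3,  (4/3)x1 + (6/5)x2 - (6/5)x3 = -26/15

x1 = -4, x2 = 4, x3 = 1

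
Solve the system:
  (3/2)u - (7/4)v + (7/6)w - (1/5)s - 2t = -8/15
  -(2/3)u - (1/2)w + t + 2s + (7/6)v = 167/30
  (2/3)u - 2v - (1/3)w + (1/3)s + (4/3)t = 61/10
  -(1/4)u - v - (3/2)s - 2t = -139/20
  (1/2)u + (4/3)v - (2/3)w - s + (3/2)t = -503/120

Row-reduce the augmented matrix:
R1 ← R1 / (3/2).
R2 ← R2 + 2/3·R1.
R3 ← R3 − 2/3·R1.
R4 ← R4 + 1/4·R1.
R5 ← R5 − 1/2·R1.
R2 ← R2 / (7/18).
R1 ← R1 + 7/6·R2.
R3 ← R3 + 11/9·R2.
R4 ← R4 + 31/24·R2.
R5 ← R5 − 23/12·R2.
R3 ← R3 / (-50/63).
R1 ← R1 − 5/6·R3.
R2 ← R2 − 1/21·R3.
R4 ← R4 − 43/168·R3.
R5 ← R5 + 289/252·R3.
R4 ← R4 / (551/80).
R1 ← R1 − 247/20·R4.
R2 ← R2 − 53/10·R4.
R3 ← R3 + 81/10·R4.
R5 ← R5 + 2357/120·R4.
R5 ← R5 / (-440809/82650).
R1 ← R1 − 2708/725·R5.
R2 ← R2 − 18092/13775·R5.
R3 ← R3 + 63018/13775·R5.
R4 ← R4 + 454/2755·R5.
Reading off the reduced rows gives u = -1, v = -9/5, w = 5/2, s = 3, t = 9/4.

u = -1, v = -9/5, w = 5/2, s = 3, t = 9/4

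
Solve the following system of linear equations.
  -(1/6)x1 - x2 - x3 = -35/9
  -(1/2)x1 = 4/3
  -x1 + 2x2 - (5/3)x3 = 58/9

Row-reduce the augmented matrix:
R1 ← R1 / (-1/6).
R2 ← R2 + 1/2·R1.
R3 ← R3 + 1·R1.
R2 ← R2 / (3).
R1 ← R1 − 6·R2.
R3 ← R3 − 8·R2.
R3 ← R3 / (-11/3).
R2 ← R2 − 1·R3.
Reading off the reduced rows gives x1 = -8/3, x2 = 3, x3 = 4/3.

x1 = -8/3, x2 = 3, x3 = 4/3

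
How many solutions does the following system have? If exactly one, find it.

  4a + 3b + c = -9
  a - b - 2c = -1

infinitely many solutions

Row-reduce:
R1 ← R1 / (4).
R2 ← R2 − 1·R1.
R2 ← R2 / (-7/4).
R1 ← R1 − 3/4·R2.
Rank is 2 with 3 unknowns, leaving c free.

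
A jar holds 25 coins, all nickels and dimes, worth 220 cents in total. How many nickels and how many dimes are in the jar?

nickels: 6, dimes: 19

Let n = nickels, d = dimes.
  n + d = 25
  5n + 10d = 220
From equation 1: n = 25 − d.
Substitute into equation 2 and solve: d = 19.
Then n = 6.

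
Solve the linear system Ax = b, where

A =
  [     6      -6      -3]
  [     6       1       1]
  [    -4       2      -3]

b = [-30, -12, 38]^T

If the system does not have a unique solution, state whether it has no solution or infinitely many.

Row-reduce the augmented matrix:
R1 ← R1 / (6).
R2 ← R2 − 6·R1.
R3 ← R3 + 4·R1.
R2 ← R2 / (7).
R1 ← R1 + 1·R2.
R3 ← R3 + 2·R2.
R3 ← R3 / (-27/7).
R1 ← R1 − 1/14·R3.
R2 ← R2 − 4/7·R3.
Reading off the reduced rows gives x_1 = -2, x_2 = 6, x_3 = -6.

x_1 = -2, x_2 = 6, x_3 = -6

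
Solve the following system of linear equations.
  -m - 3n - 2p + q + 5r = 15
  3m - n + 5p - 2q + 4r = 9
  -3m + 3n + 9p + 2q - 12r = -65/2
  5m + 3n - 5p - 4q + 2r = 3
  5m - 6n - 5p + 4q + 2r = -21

no solution

Row-reduce:
R1 ← R1 / (-1).
R2 ← R2 − 3·R1.
R3 ← R3 + 3·R1.
R4 ← R4 − 5·R1.
R5 ← R5 − 5·R1.
R2 ← R2 / (-10).
R1 ← R1 − 3·R2.
R3 ← R3 − 12·R2.
R4 ← R4 + 12·R2.
R5 ← R5 + 21·R2.
R3 ← R3 / (69/5).
R1 ← R1 − 17/10·R3.
R2 ← R2 − 1/10·R3.
R4 ← R4 + 69/5·R3.
R5 ← R5 + 129/10·R3.
Swap R4 and R5.
R4 ← R4 / (163/23).
R1 ← R1 + 50/69·R4.
R2 ← R2 + 7/69·R4.
R3 ← R3 − 1/69·R4.
Row 5 reduces to 0 = 1/2, a contradiction. The system is inconsistent.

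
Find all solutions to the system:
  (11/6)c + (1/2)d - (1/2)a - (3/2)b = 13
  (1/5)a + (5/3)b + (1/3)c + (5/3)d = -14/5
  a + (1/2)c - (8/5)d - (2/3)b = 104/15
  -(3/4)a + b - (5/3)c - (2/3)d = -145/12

Row-reduce the augmented matrix:
R1 ← R1 / (-1/2).
R2 ← R2 − 1/5·R1.
R3 ← R3 − 1·R1.
R4 ← R4 + 3/4·R1.
R2 ← R2 / (16/15).
R1 ← R1 − 3·R2.
R3 ← R3 + 11/3·R2.
R4 ← R4 − 13/4·R2.
R3 ← R3 / (47/6).
R1 ← R1 + 20/3·R3.
R2 ← R2 − 1·R3.
R4 ← R4 + 23/3·R3.
R4 ← R4 / (-15919/11280).
R1 ← R1 + 733/564·R4.
R2 ← R2 − 947/940·R4.
R3 ← R3 − 349/470·R4.
Reading off the reduced rows gives a = 1, b = -2, c = 6, d = -1.

a = 1, b = -2, c = 6, d = -1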